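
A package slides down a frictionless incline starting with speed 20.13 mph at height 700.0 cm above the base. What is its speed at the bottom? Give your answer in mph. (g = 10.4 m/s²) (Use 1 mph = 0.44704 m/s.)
Convert to SI: v₀ = 8.99892 m/s, h = 7.0 m
½mv₀² + mgh = ½mv² ⇒ v = √(v₀² + 2gh) = √(8.99892² + 2·10.4·7.0) = 15.0526 m/s = 33.67 mph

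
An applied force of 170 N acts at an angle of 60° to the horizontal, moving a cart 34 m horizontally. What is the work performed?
W = F·d·cosθ = (170)(34)cos(60°) = 2890 J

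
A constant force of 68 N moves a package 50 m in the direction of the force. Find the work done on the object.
W = F·d = (68)(50) = 3400 J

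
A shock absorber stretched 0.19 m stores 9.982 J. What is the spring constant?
k = 2·PE/x² = 2·9.982/(0.19)² = 553.0 N/m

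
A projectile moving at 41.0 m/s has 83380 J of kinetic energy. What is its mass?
m = 2·KE/v² = 2·83380/(41.0)² = 99.2 kg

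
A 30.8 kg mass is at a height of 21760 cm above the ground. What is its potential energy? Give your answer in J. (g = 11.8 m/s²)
Convert to SI: m = 30.8 kg, h = 217.6 m
PE = mgh = (30.8)(11.8)(217.6) = 79080 J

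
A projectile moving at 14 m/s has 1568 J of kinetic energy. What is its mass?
m = 2·KE/v² = 2·1568/(14)² = 16.0 kg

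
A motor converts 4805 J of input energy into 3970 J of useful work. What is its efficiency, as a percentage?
η = W_out/W_in = 3970/4805 = 82.62%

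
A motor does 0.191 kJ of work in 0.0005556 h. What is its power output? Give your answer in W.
Convert to SI: W = 191.0 J, t = 2.00016 s
P = W/t = 191.0/2.00016 = 95.49 W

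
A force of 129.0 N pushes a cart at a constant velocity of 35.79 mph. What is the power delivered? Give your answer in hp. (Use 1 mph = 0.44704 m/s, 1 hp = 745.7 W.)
Convert to SI: F = 129.0 N, v = 15.9996 m/s
P = Fv = (129.0)(15.9996) = 2063.94 W = 2.768 hp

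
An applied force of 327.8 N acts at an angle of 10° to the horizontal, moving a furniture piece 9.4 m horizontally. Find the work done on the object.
W = F·d·cosθ = (327.8)(9.4)cos(10°) = 3035 J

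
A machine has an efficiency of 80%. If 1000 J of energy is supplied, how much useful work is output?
W_out = η·W_in = 0.8·1000 = 800.0 J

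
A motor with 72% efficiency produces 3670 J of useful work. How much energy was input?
W_in = W_out/η = 3670/0.72 = 5097 J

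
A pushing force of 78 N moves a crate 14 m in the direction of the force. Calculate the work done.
W = F·d = (78)(14) = 1092 J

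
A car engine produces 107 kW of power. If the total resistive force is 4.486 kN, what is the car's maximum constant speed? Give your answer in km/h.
Convert to SI: F = 4486.0 N
P = Fv ⇒ v = P/F = 107000 W/4486.0 N = 23.852 m/s = 85.87 km/h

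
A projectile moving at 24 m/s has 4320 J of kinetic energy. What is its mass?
m = 2·KE/v² = 2·4320/(24)² = 15.0 kg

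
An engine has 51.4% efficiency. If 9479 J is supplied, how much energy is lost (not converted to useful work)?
W_lost = W_in(1 − η) = 9479·(1 − 0.514) = 4607 J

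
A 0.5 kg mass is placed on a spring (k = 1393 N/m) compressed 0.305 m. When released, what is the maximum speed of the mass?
½kx² = ½mv² ⇒ v = x√(k/m) = (0.305)√(1393/0.5) = 16.1 m/s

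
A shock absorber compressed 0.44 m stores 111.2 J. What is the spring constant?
k = 2·PE/x² = 2·111.2/(0.44)² = 1149 N/m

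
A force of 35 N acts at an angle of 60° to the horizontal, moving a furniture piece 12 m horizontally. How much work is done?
W = F·d·cosθ = (35)(12)cos(60°) = 210.0 J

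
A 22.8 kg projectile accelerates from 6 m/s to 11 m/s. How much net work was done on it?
W = ΔKE = ½m(v₂² − v₁²) = ½(22.8)(11² − 6²) = 969.0 J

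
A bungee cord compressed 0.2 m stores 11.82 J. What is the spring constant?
k = 2·PE/x² = 2·11.82/(0.2)² = 591.0 N/m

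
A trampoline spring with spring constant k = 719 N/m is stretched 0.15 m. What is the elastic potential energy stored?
PE = ½kx² = ½(719)(0.15)² = 8.089 J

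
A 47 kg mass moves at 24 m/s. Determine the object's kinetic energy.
KE = ½mv² = ½(47)(24)² = 13536.0 J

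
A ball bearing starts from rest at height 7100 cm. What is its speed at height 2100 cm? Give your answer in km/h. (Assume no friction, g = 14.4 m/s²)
Convert to SI: h₁−h₂ = 50.0 m
mgh₁ = mgh₂ + ½mv² ⇒ v = √(2g(h₁−h₂)) = √(2·14.4·50.0) = 37.9473 m/s = 136.6 km/h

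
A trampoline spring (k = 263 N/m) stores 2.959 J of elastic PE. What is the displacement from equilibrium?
x = √(2·PE/k) = √(2·2.959/263) = 0.15 m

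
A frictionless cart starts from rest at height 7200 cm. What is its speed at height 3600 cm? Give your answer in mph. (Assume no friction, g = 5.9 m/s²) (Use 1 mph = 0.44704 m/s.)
Convert to SI: h₁−h₂ = 36.0 m
mgh₁ = mgh₂ + ½mv² ⇒ v = √(2g(h₁−h₂)) = √(2·5.9·36.0) = 20.6107 m/s = 46.1 mph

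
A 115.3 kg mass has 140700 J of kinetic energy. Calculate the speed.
v = √(2·KE/m) = √(2·140700/115.3) = 49.4 m/s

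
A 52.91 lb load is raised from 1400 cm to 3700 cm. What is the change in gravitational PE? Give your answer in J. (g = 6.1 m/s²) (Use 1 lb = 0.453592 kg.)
Convert to SI: m = 23.9996 kg, Δh = 23.0 m
ΔPE = mgΔh = (23.9996)(6.1)(23.0) = 3367 J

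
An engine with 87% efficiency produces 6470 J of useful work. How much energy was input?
W_in = W_out/η = 6470/0.87 = 7437 J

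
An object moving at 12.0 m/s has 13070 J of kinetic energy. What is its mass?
m = 2·KE/v² = 2·13070/(12.0)² = 181.5 kg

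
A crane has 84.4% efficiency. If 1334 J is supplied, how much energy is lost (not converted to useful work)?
W_lost = W_in(1 − η) = 1334·(1 − 0.844) = 208.1 J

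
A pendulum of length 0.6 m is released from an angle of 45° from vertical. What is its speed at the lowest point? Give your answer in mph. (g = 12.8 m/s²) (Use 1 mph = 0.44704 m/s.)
h = L(1 − cosθ) = 0.6(1 − cos45°) = 0.175736 m
v = √(2gh) = √(2·12.8·0.175736) = 2.12105 m/s = 4.745 mph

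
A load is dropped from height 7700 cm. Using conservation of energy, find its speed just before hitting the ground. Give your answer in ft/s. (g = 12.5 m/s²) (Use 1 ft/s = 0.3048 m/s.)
Convert to SI: h = 77.0 m
mgh = ½mv² ⇒ v = √(2gh) = √(2·12.5·77.0) = 43.8748 m/s = 143.9 ft/s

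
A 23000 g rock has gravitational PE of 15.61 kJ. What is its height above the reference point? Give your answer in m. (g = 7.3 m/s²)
Convert to SI: m = 23.0 kg, PE = 15610.0 J
h = PE/(mg) = 15610.0/(23.0·7.3) = 92.97 m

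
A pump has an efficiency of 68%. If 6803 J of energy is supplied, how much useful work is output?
W_out = η·W_in = 0.68·6803 = 4626.04 J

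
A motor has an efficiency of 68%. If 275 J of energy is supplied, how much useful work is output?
W_out = η·W_in = 0.68·275 = 187.0 J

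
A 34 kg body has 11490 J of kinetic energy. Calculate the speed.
v = √(2·KE/m) = √(2·11490/34) = 26.0 m/s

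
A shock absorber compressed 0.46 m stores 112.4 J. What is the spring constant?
k = 2·PE/x² = 2·112.4/(0.46)² = 1062 N/m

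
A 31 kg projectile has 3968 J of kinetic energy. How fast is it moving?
v = √(2·KE/m) = √(2·3968/31) = 16.0 m/s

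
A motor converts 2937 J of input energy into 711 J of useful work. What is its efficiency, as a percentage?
η = W_out/W_in = 711/2937 = 24.21%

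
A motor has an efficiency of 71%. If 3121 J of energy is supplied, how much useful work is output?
W_out = η·W_in = 0.71·3121 = 2215.91 J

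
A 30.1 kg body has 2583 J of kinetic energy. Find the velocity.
v = √(2·KE/m) = √(2·2583/30.1) = 13.1 m/s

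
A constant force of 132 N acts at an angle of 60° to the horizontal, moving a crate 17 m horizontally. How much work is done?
W = F·d·cosθ = (132)(17)cos(60°) = 1122 J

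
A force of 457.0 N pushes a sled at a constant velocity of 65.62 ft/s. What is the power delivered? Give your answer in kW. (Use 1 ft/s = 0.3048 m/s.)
Convert to SI: F = 457.0 N, v = 20.001 m/s
P = Fv = (457.0)(20.001) = 9140.45 W = 9.14 kW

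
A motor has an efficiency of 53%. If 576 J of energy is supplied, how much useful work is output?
W_out = η·W_in = 0.53·576 = 305.28 J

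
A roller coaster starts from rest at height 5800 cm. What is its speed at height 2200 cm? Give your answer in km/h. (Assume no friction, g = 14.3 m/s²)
Convert to SI: h₁−h₂ = 36.0 m
mgh₁ = mgh₂ + ½mv² ⇒ v = √(2g(h₁−h₂)) = √(2·14.3·36.0) = 32.0874 m/s = 115.5 km/h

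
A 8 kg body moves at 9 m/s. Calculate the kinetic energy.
KE = ½mv² = ½(8)(9)² = 324.0 J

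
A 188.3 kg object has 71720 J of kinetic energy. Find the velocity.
v = √(2·KE/m) = √(2·71720/188.3) = 27.6 m/s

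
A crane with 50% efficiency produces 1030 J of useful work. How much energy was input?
W_in = W_out/η = 1030/0.5 = 2060 J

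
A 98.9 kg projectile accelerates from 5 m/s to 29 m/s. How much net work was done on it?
W = ΔKE = ½m(v₂² − v₁²) = ½(98.9)(29² − 5²) = 40351.2 J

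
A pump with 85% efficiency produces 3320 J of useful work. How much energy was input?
W_in = W_out/η = 3320/0.85 = 3906 J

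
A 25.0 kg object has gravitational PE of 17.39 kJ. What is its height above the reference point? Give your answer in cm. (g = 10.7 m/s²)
Convert to SI: m = 25.0 kg, PE = 17390.0 J
h = PE/(mg) = 17390.0/(25.0·10.7) = 65.0093 m = 6501 cm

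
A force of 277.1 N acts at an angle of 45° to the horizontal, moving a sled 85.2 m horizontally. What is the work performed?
W = F·d·cosθ = (277.1)(85.2)cos(45°) = 16690 J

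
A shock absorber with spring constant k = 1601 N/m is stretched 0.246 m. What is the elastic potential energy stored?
PE = ½kx² = ½(1601)(0.246)² = 48.44 J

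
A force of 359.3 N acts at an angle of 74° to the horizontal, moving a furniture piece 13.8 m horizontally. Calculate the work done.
W = F·d·cosθ = (359.3)(13.8)cos(74°) = 1367 J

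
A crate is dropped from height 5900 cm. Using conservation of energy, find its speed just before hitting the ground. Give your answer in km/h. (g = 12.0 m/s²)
Convert to SI: h = 59.0 m
mgh = ½mv² ⇒ v = √(2gh) = √(2·12.0·59.0) = 37.6298 m/s = 135.5 km/h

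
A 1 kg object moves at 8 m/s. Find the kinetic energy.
KE = ½mv² = ½(1)(8)² = 32.0 J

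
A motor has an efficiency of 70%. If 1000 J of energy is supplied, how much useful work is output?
W_out = η·W_in = 0.7·1000 = 700.0 J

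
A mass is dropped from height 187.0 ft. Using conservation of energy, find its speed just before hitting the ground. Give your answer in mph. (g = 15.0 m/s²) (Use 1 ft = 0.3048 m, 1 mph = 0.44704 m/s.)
Convert to SI: h = 56.9976 m
mgh = ½mv² ⇒ v = √(2gh) = √(2·15.0·56.9976) = 41.3513 m/s = 92.5 mph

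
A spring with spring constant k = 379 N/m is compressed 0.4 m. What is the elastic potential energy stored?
PE = ½kx² = ½(379)(0.4)² = 30.32 J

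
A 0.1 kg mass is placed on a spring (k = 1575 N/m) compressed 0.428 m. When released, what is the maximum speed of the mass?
½kx² = ½mv² ⇒ v = x√(k/m) = (0.428)√(1575/0.1) = 53.71 m/s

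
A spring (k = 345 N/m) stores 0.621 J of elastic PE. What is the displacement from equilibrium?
x = √(2·PE/k) = √(2·0.621/345) = 0.06 m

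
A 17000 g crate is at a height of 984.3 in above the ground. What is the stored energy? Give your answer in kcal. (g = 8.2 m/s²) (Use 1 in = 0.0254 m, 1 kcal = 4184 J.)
Convert to SI: m = 17.0 kg, h = 25.0012 m
PE = mgh = (17.0)(8.2)(25.0012) = 3485.17 J = 0.833 kcal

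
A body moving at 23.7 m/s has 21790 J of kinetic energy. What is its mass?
m = 2·KE/v² = 2·21790/(23.7)² = 77.59 kg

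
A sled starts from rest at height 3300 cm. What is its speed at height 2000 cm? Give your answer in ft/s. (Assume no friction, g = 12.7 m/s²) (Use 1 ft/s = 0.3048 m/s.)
Convert to SI: h₁−h₂ = 13.0 m
mgh₁ = mgh₂ + ½mv² ⇒ v = √(2g(h₁−h₂)) = √(2·12.7·13.0) = 18.1714 m/s = 59.62 ft/s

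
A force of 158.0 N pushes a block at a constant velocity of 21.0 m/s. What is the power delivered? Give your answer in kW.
P = Fv = (158.0)(21.0) = 3318.0 W = 3.318 kW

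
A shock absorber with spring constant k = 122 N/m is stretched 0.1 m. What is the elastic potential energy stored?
PE = ½kx² = ½(122)(0.1)² = 0.61 J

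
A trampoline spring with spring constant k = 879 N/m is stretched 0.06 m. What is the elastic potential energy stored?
PE = ½kx² = ½(879)(0.06)² = 1.582 J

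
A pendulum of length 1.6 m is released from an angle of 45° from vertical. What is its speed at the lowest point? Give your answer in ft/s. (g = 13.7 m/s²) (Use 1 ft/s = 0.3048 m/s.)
h = L(1 − cosθ) = 1.6(1 − cos45°) = 0.468629 m
v = √(2gh) = √(2·13.7·0.468629) = 3.58336 m/s = 11.76 ft/s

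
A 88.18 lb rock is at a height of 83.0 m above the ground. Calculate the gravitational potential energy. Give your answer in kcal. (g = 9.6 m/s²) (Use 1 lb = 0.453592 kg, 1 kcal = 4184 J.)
Convert to SI: m = 39.9977 kg, h = 83.0 m
PE = mgh = (39.9977)(9.6)(83.0) = 31870.2 J = 7.617 kcal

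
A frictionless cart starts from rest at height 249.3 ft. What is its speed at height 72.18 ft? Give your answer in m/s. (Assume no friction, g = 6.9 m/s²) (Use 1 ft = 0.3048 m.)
Convert to SI: h₁−h₂ = 53.9862 m
mgh₁ = mgh₂ + ½mv² ⇒ v = √(2g(h₁−h₂)) = √(2·6.9·53.9862) = 27.29 m/s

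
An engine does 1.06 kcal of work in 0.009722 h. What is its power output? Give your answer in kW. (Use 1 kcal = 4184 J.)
Convert to SI: W = 4435.04 J, t = 34.9992 s
P = W/t = 4435.04/34.9992 = 126.718 W = 0.1267 kW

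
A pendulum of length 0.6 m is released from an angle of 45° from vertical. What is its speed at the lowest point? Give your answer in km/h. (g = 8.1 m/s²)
h = L(1 − cosθ) = 0.6(1 − cos45°) = 0.175736 m
v = √(2gh) = √(2·8.1·0.175736) = 1.68728 m/s = 6.074 km/h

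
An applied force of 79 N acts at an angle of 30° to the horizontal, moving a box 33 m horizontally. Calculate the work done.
W = F·d·cosθ = (79)(33)cos(30°) = 2258 J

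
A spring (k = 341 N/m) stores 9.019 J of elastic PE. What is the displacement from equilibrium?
x = √(2·PE/k) = √(2·9.019/341) = 0.23 m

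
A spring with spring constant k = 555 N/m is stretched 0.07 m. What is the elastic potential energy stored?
PE = ½kx² = ½(555)(0.07)² = 1.36 J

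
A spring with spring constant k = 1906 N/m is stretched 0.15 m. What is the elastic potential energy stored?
PE = ½kx² = ½(1906)(0.15)² = 21.44 J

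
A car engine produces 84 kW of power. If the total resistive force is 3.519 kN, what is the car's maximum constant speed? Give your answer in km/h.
Convert to SI: F = 3519.0 N
P = Fv ⇒ v = P/F = 84000 W/3519.0 N = 23.8704 m/s = 85.93 km/h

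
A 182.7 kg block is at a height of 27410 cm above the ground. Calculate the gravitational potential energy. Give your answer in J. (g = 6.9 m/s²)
Convert to SI: m = 182.7 kg, h = 274.1 m
PE = mgh = (182.7)(6.9)(274.1) = 345500 J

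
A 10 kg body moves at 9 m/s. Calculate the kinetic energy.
KE = ½mv² = ½(10)(9)² = 405.0 J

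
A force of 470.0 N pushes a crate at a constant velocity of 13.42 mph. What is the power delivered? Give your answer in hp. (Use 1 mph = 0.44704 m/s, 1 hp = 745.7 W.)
Convert to SI: F = 470.0 N, v = 5.99928 m/s
P = Fv = (470.0)(5.99928) = 2819.66 W = 3.781 hp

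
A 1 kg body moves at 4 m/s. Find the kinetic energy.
KE = ½mv² = ½(1)(4)² = 8.0 J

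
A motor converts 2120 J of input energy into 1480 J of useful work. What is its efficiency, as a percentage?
η = W_out/W_in = 1480/2120 = 69.81%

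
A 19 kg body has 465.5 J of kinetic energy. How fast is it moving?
v = √(2·KE/m) = √(2·465.5/19) = 7.0 m/s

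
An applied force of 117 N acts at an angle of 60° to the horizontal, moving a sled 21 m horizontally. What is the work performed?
W = F·d·cosθ = (117)(21)cos(60°) = 1229 J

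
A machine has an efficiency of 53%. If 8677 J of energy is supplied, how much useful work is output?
W_out = η·W_in = 0.53·8677 = 4598.81 J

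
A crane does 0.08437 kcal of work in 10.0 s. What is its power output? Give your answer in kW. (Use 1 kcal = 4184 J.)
Convert to SI: W = 353.004 J, t = 10.0 s
P = W/t = 353.004/10.0 = 35.3004 W = 0.0353 kW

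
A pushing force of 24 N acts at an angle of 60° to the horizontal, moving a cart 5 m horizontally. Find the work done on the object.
W = F·d·cosθ = (24)(5)cos(60°) = 60.0 J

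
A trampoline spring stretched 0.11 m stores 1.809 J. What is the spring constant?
k = 2·PE/x² = 2·1.809/(0.11)² = 299.0 N/m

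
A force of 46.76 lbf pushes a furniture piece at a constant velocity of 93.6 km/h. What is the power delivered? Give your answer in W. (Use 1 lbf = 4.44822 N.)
Convert to SI: F = 207.999 N, v = 26.0 m/s
P = Fv = (207.999)(26.0) = 5408 W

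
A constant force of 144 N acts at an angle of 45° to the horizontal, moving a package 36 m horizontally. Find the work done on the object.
W = F·d·cosθ = (144)(36)cos(45°) = 3666 J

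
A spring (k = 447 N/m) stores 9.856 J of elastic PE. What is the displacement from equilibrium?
x = √(2·PE/k) = √(2·9.856/447) = 0.21 m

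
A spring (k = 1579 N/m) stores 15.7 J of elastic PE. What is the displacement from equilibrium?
x = √(2·PE/k) = √(2·15.7/1579) = 0.141 m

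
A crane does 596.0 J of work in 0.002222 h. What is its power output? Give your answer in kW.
Convert to SI: W = 596.0 J, t = 7.9992 s
P = W/t = 596.0/7.9992 = 74.5075 W = 0.07451 kW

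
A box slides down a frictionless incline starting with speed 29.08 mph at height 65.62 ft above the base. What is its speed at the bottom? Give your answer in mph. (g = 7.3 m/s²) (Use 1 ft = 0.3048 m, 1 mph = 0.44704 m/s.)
Convert to SI: v₀ = 12.9999 m/s, h = 20.001 m
½mv₀² + mgh = ½mv² ⇒ v = √(v₀² + 2gh) = √(12.9999² + 2·7.3·20.001) = 21.4712 m/s = 48.03 mph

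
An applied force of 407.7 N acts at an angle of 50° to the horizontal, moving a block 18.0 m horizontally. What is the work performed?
W = F·d·cosθ = (407.7)(18.0)cos(50°) = 4717 J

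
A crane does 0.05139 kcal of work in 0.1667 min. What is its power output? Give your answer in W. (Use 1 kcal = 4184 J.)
Convert to SI: W = 215.016 J, t = 10.002 s
P = W/t = 215.016/10.002 = 21.5 W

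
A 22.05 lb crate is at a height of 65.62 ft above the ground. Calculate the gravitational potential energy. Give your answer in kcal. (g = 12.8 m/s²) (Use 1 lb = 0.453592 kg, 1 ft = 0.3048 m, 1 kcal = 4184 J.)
Convert to SI: m = 10.0017 kg, h = 20.001 m
PE = mgh = (10.0017)(12.8)(20.001) = 2560.56 J = 0.612 kcal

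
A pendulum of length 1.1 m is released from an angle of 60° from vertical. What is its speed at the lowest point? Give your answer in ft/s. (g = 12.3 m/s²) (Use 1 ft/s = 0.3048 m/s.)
h = L(1 − cosθ) = 1.1(1 − cos60°) = 0.55 m
v = √(2gh) = √(2·12.3·0.55) = 3.67831 m/s = 12.07 ft/s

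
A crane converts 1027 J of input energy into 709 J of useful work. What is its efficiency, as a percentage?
η = W_out/W_in = 709/1027 = 69.04%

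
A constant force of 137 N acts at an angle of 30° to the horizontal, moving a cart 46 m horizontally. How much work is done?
W = F·d·cosθ = (137)(46)cos(30°) = 5458 J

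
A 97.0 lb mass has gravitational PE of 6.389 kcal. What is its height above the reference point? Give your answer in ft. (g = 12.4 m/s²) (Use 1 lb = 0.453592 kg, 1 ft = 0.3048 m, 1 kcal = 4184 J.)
Convert to SI: m = 43.9984 kg, PE = 26731.6 J
h = PE/(mg) = 26731.6/(43.9984·12.4) = 48.99658 m = 160.7 ft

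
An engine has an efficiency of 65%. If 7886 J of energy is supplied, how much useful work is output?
W_out = η·W_in = 0.65·7886 = 5125.9 J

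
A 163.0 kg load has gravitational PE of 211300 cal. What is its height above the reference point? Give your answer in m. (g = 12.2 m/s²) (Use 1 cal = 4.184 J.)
Convert to SI: m = 163.0 kg, PE = 884079 J
h = PE/(mg) = 884079/(163.0·12.2) = 444.6 m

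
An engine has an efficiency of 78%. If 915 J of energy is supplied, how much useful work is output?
W_out = η·W_in = 0.78·915 = 713.7 J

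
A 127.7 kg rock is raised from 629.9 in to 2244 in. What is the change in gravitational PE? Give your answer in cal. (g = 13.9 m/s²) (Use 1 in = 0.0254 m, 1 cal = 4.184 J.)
Convert to SI: m = 127.7 kg, Δh = 40.9981 m
ΔPE = mgΔh = (127.7)(13.9)(40.9981) = 72772.9 J = 17390 cal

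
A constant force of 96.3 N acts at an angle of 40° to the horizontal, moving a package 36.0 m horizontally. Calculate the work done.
W = F·d·cosθ = (96.3)(36.0)cos(40°) = 2656 J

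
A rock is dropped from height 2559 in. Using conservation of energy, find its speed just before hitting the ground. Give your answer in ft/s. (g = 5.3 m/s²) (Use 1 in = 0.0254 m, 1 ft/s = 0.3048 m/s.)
Convert to SI: h = 64.9986 m
mgh = ½mv² ⇒ v = √(2gh) = √(2·5.3·64.9986) = 26.2485 m/s = 86.12 ft/s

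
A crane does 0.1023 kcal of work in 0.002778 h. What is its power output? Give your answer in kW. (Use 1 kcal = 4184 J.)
Convert to SI: W = 428.023 J, t = 10.0008 s
P = W/t = 428.023/10.0008 = 42.7989 W = 0.0428 kW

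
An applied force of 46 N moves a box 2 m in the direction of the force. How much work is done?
W = F·d = (46)(2) = 92.0 J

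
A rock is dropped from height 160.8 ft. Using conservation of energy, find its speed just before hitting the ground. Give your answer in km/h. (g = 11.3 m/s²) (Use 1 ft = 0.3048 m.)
Convert to SI: h = 49.0118 m
mgh = ½mv² ⇒ v = √(2gh) = √(2·11.3·49.0118) = 33.2816 m/s = 119.8 km/h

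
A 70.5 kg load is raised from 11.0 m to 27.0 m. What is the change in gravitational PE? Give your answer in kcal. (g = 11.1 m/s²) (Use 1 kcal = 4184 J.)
ΔPE = mgΔh = (70.5)(11.1)(16.0) = 12520.8 J = 2.993 kcal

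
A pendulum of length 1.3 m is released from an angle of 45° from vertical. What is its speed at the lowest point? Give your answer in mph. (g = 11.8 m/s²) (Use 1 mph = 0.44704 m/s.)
h = L(1 − cosθ) = 1.3(1 − cos45°) = 0.380761 m
v = √(2gh) = √(2·11.8·0.380761) = 2.99766 m/s = 6.706 mph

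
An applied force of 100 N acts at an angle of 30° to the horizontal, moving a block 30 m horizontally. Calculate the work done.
W = F·d·cosθ = (100)(30)cos(30°) = 2598 J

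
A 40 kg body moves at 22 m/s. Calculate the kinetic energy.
KE = ½mv² = ½(40)(22)² = 9680.0 J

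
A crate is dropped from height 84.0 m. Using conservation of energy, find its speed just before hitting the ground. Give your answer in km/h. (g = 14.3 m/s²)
mgh = ½mv² ⇒ v = √(2gh) = √(2·14.3·84.0) = 49.0143 m/s = 176.5 km/h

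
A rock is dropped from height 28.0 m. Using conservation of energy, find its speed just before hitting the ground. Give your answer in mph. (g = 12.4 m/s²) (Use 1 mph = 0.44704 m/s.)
mgh = ½mv² ⇒ v = √(2gh) = √(2·12.4·28.0) = 26.3515 m/s = 58.95 mph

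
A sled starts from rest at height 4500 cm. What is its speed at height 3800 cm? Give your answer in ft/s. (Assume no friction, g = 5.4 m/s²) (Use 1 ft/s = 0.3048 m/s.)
Convert to SI: h₁−h₂ = 7.0 m
mgh₁ = mgh₂ + ½mv² ⇒ v = √(2g(h₁−h₂)) = √(2·5.4·7.0) = 8.69483 m/s = 28.53 ft/s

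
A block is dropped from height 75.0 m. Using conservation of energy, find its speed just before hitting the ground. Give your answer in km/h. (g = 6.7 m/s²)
mgh = ½mv² ⇒ v = √(2gh) = √(2·6.7·75.0) = 31.7017 m/s = 114.1 km/h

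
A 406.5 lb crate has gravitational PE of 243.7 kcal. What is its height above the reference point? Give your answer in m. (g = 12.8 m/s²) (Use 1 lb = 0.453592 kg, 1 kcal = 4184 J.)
Convert to SI: m = 184.385 kg, PE = 1019640 J
h = PE/(mg) = 1019640/(184.385·12.8) = 432.0 m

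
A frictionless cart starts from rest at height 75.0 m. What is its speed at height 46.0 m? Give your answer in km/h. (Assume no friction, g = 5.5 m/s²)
mgh₁ = mgh₂ + ½mv² ⇒ v = √(2g(h₁−h₂)) = √(2·5.5·29.0) = 17.8606 m/s = 64.3 km/h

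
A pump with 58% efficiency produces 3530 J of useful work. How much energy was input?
W_in = W_out/η = 3530/0.58 = 6086 J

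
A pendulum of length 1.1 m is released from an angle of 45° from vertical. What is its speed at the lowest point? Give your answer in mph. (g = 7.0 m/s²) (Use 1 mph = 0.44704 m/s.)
h = L(1 − cosθ) = 1.1(1 − cos45°) = 0.322183 m
v = √(2gh) = √(2·7.0·0.322183) = 2.12381 m/s = 4.751 mph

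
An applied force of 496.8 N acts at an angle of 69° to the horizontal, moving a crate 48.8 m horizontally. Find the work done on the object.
W = F·d·cosθ = (496.8)(48.8)cos(69°) = 8688 J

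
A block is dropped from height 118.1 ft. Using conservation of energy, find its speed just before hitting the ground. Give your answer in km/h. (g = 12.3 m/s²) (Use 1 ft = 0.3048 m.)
Convert to SI: h = 35.9969 m
mgh = ½mv² ⇒ v = √(2gh) = √(2·12.3·35.9969) = 29.7577 m/s = 107.1 km/h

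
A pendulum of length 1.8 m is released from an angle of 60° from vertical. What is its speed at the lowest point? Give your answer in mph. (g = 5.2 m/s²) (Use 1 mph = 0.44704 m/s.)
h = L(1 − cosθ) = 1.8(1 − cos60°) = 0.9 m
v = √(2gh) = √(2·5.2·0.9) = 3.05941 m/s = 6.844 mph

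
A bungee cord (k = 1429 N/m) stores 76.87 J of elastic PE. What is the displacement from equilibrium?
x = √(2·PE/k) = √(2·76.87/1429) = 0.328 m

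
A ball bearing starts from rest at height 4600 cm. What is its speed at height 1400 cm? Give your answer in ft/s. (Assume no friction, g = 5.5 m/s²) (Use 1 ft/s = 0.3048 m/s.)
Convert to SI: h₁−h₂ = 32.0 m
mgh₁ = mgh₂ + ½mv² ⇒ v = √(2g(h₁−h₂)) = √(2·5.5·32.0) = 18.7617 m/s = 61.55 ft/s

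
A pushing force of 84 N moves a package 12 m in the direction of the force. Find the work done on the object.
W = F·d = (84)(12) = 1008 J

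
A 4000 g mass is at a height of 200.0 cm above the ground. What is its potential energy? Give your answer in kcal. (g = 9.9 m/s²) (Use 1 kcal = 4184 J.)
Convert to SI: m = 4.0 kg, h = 2.0 m
PE = mgh = (4.0)(9.9)(2.0) = 79.2 J = 0.01893 kcal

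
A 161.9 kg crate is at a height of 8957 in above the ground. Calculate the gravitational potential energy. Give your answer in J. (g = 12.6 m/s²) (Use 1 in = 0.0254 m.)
Convert to SI: m = 161.9 kg, h = 227.508 m
PE = mgh = (161.9)(12.6)(227.508) = 464100 J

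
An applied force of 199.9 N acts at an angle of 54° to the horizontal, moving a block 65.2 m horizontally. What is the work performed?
W = F·d·cosθ = (199.9)(65.2)cos(54°) = 7661 J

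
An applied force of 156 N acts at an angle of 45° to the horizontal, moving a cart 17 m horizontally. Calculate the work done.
W = F·d·cosθ = (156)(17)cos(45°) = 1875 J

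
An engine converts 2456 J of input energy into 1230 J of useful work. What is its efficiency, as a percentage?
η = W_out/W_in = 1230/2456 = 50.08%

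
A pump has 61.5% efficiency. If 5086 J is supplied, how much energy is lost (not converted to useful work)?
W_lost = W_in(1 − η) = 5086·(1 − 0.615) = 1958 J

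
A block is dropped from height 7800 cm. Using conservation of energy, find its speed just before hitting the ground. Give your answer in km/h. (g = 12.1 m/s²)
Convert to SI: h = 78.0 m
mgh = ½mv² ⇒ v = √(2gh) = √(2·12.1·78.0) = 43.4465 m/s = 156.4 km/h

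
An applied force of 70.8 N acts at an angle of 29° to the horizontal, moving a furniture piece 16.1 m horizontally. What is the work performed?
W = F·d·cosθ = (70.8)(16.1)cos(29°) = 997.0 J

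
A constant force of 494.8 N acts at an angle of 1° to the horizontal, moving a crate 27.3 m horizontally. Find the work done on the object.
W = F·d·cosθ = (494.8)(27.3)cos(1°) = 13510 J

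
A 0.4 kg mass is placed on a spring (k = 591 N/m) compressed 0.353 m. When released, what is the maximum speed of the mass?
½kx² = ½mv² ⇒ v = x√(k/m) = (0.353)√(591/0.4) = 13.57 m/s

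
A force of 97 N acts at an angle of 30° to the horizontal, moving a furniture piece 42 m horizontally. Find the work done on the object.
W = F·d·cosθ = (97)(42)cos(30°) = 3528 J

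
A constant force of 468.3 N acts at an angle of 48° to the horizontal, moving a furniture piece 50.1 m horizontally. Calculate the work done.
W = F·d·cosθ = (468.3)(50.1)cos(48°) = 15700 J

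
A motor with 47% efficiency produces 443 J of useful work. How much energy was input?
W_in = W_out/η = 443/0.47 = 942.6 J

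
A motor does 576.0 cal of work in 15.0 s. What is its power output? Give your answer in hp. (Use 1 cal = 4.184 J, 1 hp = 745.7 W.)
Convert to SI: W = 2409.98 J, t = 15.0 s
P = W/t = 2409.98/15.0 = 160.666 W = 0.2155 hp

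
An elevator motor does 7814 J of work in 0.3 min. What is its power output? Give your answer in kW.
Convert to SI: W = 7814.0 J, t = 18.0 s
P = W/t = 7814.0/18.0 = 434.111 W = 0.4341 kW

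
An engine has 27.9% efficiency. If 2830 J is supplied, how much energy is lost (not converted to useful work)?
W_lost = W_in(1 − η) = 2830·(1 − 0.279) = 2040 J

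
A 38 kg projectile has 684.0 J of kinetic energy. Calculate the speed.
v = √(2·KE/m) = √(2·684.0/38) = 6.0 m/s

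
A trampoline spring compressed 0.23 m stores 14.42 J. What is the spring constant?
k = 2·PE/x² = 2·14.42/(0.23)² = 545.2 N/m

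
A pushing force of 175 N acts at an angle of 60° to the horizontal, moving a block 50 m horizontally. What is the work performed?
W = F·d·cosθ = (175)(50)cos(60°) = 4375 J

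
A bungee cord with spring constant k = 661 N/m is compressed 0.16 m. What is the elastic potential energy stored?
PE = ½kx² = ½(661)(0.16)² = 8.461 J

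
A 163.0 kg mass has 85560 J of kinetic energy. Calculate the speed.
v = √(2·KE/m) = √(2·85560/163.0) = 32.4 m/s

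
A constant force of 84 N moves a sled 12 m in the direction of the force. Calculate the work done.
W = F·d = (84)(12) = 1008 J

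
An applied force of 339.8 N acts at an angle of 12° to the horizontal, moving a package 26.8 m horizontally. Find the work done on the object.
W = F·d·cosθ = (339.8)(26.8)cos(12°) = 8908 J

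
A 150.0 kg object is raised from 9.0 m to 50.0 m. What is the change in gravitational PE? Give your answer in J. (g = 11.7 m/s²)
ΔPE = mgΔh = (150.0)(11.7)(41.0) = 71960 J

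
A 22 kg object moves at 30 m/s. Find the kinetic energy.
KE = ½mv² = ½(22)(30)² = 9900.0 J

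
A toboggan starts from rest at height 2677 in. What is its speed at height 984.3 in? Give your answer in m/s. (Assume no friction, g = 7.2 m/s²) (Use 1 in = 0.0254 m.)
Convert to SI: h₁−h₂ = 42.9946 m
mgh₁ = mgh₂ + ½mv² ⇒ v = √(2g(h₁−h₂)) = √(2·7.2·42.9946) = 24.88 m/s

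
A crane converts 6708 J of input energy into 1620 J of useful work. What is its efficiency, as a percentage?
η = W_out/W_in = 1620/6708 = 24.15%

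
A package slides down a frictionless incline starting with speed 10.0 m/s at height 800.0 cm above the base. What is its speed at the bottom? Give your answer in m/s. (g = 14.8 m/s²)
Convert to SI: v₀ = 10.0 m/s, h = 8.0 m
½mv₀² + mgh = ½mv² ⇒ v = √(v₀² + 2gh) = √(10.0² + 2·14.8·8.0) = 18.35 m/s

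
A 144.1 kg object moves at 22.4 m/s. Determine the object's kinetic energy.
KE = ½mv² = ½(144.1)(22.4)² = 36150 J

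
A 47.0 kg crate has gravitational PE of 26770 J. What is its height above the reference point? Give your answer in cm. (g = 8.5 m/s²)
h = PE/(mg) = 26770.0/(47.0·8.5) = 67.0088 m = 6701 cm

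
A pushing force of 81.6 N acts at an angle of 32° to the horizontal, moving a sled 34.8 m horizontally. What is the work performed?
W = F·d·cosθ = (81.6)(34.8)cos(32°) = 2408 J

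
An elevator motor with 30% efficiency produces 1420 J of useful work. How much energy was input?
W_in = W_out/η = 1420/0.3 = 4733 J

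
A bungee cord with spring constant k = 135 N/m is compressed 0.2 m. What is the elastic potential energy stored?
PE = ½kx² = ½(135)(0.2)² = 2.7 J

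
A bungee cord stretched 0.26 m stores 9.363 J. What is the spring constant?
k = 2·PE/x² = 2·9.363/(0.26)² = 277.0 N/m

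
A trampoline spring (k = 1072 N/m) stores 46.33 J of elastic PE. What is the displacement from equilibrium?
x = √(2·PE/k) = √(2·46.33/1072) = 0.294 m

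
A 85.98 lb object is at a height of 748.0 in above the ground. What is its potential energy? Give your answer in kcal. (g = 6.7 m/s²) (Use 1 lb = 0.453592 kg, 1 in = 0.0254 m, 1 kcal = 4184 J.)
Convert to SI: m = 38.9998 kg, h = 18.9992 m
PE = mgh = (38.9998)(6.7)(18.9992) = 4964.47 J = 1.187 kcal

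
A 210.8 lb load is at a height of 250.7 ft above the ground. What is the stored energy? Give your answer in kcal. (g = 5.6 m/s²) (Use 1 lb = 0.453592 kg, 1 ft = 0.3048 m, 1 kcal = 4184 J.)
Convert to SI: m = 95.6172 kg, h = 76.4134 m
PE = mgh = (95.6172)(5.6)(76.4134) = 40916.0 J = 9.779 kcal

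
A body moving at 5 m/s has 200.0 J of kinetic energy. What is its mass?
m = 2·KE/v² = 2·200.0/(5)² = 16.0 kg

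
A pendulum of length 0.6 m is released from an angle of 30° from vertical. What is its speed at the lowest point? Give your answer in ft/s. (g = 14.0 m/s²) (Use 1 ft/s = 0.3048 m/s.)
h = L(1 − cosθ) = 0.6(1 − cos30°) = 0.0803848 m
v = √(2gh) = √(2·14.0·0.0803848) = 1.50026 m/s = 4.922 ft/s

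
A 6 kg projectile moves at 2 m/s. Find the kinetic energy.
KE = ½mv² = ½(6)(2)² = 12.0 J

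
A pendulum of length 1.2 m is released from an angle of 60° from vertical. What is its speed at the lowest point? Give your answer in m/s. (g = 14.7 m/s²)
h = L(1 − cosθ) = 1.2(1 − cos60°) = 0.6 m
v = √(2gh) = √(2·14.7·0.6) = 4.2 m/s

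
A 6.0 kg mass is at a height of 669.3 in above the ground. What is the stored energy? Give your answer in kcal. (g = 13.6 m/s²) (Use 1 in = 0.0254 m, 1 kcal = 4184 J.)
Convert to SI: m = 6.0 kg, h = 17.0002 m
PE = mgh = (6.0)(13.6)(17.0002) = 1387.22 J = 0.3316 kcal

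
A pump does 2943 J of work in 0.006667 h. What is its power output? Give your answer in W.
Convert to SI: W = 2943.0 J, t = 24.0012 s
P = W/t = 2943.0/24.0012 = 122.6 W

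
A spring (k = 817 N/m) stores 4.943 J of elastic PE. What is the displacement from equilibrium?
x = √(2·PE/k) = √(2·4.943/817) = 0.11 m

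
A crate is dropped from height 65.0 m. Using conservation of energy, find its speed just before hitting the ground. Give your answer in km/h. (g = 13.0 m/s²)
mgh = ½mv² ⇒ v = √(2gh) = √(2·13.0·65.0) = 41.1096 m/s = 148.0 km/h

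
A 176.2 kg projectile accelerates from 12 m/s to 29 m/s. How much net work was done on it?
W = ΔKE = ½m(v₂² − v₁²) = ½(176.2)(29² − 12²) = 61405.7 J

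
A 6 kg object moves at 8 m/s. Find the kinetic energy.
KE = ½mv² = ½(6)(8)² = 192.0 J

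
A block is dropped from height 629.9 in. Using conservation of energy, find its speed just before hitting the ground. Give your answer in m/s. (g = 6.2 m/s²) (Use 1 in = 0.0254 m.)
Convert to SI: h = 15.9995 m
mgh = ½mv² ⇒ v = √(2gh) = √(2·6.2·15.9995) = 14.09 m/s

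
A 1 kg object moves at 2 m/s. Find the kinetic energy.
KE = ½mv² = ½(1)(2)² = 2.0 J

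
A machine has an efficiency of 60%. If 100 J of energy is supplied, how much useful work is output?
W_out = η·W_in = 0.6·100 = 60.0 J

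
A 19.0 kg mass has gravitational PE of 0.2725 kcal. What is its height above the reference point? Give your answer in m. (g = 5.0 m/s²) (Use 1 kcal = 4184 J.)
Convert to SI: m = 19.0 kg, PE = 1140.14 J
h = PE/(mg) = 1140.14/(19.0·5.0) = 12.0 m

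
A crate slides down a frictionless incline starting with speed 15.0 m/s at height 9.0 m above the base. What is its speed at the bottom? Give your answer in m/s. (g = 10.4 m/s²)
½mv₀² + mgh = ½mv² ⇒ v = √(v₀² + 2gh) = √(15.0² + 2·10.4·9.0) = 20.3 m/s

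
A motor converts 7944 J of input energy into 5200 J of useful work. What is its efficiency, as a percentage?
η = W_out/W_in = 5200/7944 = 65.46%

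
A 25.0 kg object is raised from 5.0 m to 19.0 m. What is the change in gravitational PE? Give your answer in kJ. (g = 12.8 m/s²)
ΔPE = mgΔh = (25.0)(12.8)(14.0) = 4480.0 J = 4.48 kJ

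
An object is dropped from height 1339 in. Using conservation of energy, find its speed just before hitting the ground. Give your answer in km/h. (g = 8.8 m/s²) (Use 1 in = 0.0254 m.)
Convert to SI: h = 34.0106 m
mgh = ½mv² ⇒ v = √(2gh) = √(2·8.8·34.0106) = 24.466 m/s = 88.08 km/h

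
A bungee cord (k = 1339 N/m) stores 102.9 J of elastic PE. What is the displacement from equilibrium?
x = √(2·PE/k) = √(2·102.9/1339) = 0.392 m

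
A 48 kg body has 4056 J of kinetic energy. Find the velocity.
v = √(2·KE/m) = √(2·4056/48) = 13.0 m/s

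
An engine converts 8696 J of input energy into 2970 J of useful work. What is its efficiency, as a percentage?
η = W_out/W_in = 2970/8696 = 34.15%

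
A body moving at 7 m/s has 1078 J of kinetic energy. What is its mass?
m = 2·KE/v² = 2·1078/(7)² = 44.0 kg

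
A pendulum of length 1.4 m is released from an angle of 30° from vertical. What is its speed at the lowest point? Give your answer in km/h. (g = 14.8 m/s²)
h = L(1 − cosθ) = 1.4(1 − cos30°) = 0.187564 m
v = √(2gh) = √(2·14.8·0.187564) = 2.356249 m/s = 8.482 km/h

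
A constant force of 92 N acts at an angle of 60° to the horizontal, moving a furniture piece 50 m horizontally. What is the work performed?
W = F·d·cosθ = (92)(50)cos(60°) = 2300 J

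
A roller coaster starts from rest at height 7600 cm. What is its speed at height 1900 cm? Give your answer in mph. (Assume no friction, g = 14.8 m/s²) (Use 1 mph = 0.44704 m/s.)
Convert to SI: h₁−h₂ = 57.0 m
mgh₁ = mgh₂ + ½mv² ⇒ v = √(2g(h₁−h₂)) = √(2·14.8·57.0) = 41.0755 m/s = 91.88 mph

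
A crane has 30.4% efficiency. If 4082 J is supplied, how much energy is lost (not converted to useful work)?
W_lost = W_in(1 − η) = 4082·(1 − 0.304) = 2841 J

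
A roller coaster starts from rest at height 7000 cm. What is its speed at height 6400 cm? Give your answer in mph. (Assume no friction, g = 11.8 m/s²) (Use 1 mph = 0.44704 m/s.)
Convert to SI: h₁−h₂ = 6.0 m
mgh₁ = mgh₂ + ½mv² ⇒ v = √(2g(h₁−h₂)) = √(2·11.8·6.0) = 11.8996 m/s = 26.62 mph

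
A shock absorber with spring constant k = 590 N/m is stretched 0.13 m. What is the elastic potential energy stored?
PE = ½kx² = ½(590)(0.13)² = 4.986 J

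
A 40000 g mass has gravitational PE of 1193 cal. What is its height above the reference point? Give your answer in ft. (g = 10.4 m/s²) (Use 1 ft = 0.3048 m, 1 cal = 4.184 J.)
Convert to SI: m = 40.0 kg, PE = 4991.51 J
h = PE/(mg) = 4991.51/(40.0·10.4) = 11.9988 m = 39.37 ft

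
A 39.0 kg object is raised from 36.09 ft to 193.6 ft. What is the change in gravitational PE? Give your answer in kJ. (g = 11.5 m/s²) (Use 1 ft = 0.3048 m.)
Convert to SI: m = 39.0 kg, Δh = 48.009 m
ΔPE = mgΔh = (39.0)(11.5)(48.009) = 21532.1 J = 21.53 kJ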